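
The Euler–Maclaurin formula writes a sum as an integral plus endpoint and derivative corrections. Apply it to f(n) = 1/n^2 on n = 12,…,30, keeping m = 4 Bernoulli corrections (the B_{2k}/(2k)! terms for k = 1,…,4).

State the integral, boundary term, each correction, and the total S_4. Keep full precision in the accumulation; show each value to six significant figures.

∫_12^30 1/x^2 dx evaluates to 0.0500000.
Boundary: ½(f(12) + f(30)) = ½(0.00694444 + 0.00111111) = 0.00402778.
Running total after boundary: 0.0540278.
Correction k=1: B_{2}/2! · (f^{(1)}(30) − f^{(1)}(12)) = 1/12 · (-7.40741e-05 − (-0.00115741)) = 9.02778e-05.
Partial sum through k=1: 0.0541181.
Correction k=2: B_{4}/4! · (f^{(3)}(30) − f^{(3)}(12)) = −1/720 · (-9.87654e-07 − (-9.64506e-05)) = -1.32587e-07.
Partial sum through k=2: 0.0541179.
Correction k=3: B_{6}/6! · (f^{(5)}(30) − f^{(5)}(12)) = 1/30240 · (-3.29218e-08 − (-2.00939e-05)) = 6.63391e-10.
Partial sum through k=3: 0.0541179.
Correction k=4: B_{8}/8! · (f^{(7)}(30) − f^{(7)}(12)) = −1/1209600 · (-2.04847e-09 − (-7.81429e-06)) = -6.45853e-12.

S_4 ≈ 0.0541179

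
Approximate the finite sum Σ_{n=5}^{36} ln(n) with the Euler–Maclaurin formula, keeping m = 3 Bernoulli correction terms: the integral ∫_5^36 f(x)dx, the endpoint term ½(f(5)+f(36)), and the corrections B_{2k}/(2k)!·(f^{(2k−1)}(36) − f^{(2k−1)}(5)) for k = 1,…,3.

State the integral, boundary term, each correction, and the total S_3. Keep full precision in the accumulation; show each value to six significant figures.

The integral term ∫_5^36 ln(x) dx = 89.9595.
Endpoint term: (f(5) + f(36))/2 = (1.60944 + 3.58352)/2 = 2.59648.
So far: 92.5560.
Correction k=1: B_{2}/2! · (f^{(1)}(36) − f^{(1)}(5)) = 1/12 · (0.0277778 − 0.200000) = -0.0143519.
After k=1: 92.5416.
Correction k=2: B_{4}/4! · (f^{(3)}(36) − f^{(3)}(5)) = −1/720 · (4.28669e-05 − 0.0160000) = 2.21627e-05.
After k=2: 92.5416.
Correction k=3: B_{6}/6! · (f^{(5)}(36) − f^{(5)}(5)) = 1/30240 · (3.96916e-07 − 0.00768000) = -2.53955e-07.

S_3 ≈ 92.5416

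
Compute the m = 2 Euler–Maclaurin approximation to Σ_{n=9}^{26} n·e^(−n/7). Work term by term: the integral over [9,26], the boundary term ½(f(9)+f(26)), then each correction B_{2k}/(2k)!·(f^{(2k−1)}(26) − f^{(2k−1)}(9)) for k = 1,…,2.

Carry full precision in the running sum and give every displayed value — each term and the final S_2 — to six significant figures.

S_2 ≈ 26.8946

The integral term ∫_9^26 x·e^(−x/7) dx = 25.3326.
½[f(9) + f(26)] = ½[2.48808 + 0.633694] = 1.56089.
Running total after boundary: 26.8935.
k=1: B_{2}/(2)! × [f^{(1)}(26) − f^{(1)}(9)] = 1/12 × (-0.0661549 − (-0.0789866)) = 0.00106931.
Partial sum through k=1: 26.8946.
k=2: B_{4}/(4)! × [f^{(3)}(26) − f^{(3)}(9)] = −1/720 × (-0.000355289 − 0.00967183) = 1.39265e-05.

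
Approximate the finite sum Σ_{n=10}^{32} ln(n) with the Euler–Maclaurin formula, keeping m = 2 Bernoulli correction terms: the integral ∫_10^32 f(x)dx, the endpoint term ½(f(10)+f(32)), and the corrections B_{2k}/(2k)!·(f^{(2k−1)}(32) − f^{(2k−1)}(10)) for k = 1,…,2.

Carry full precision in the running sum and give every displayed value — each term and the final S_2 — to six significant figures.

S_2 ≈ 68.7561

The integral term ∫_10^32 ln(x) dx = 65.8777.
Endpoint term: (f(10) + f(32))/2 = (2.30259 + 3.46574)/2 = 2.88416.
Integral + boundary = 68.7619.
Order-1 term: 1/12 · (0.0312500 − 0.100000) = -0.00572917.
Running total after k=1: 68.7561.
Order-2 term: −1/720 · (6.10352e-05 − 0.00200000) = 2.69301e-06.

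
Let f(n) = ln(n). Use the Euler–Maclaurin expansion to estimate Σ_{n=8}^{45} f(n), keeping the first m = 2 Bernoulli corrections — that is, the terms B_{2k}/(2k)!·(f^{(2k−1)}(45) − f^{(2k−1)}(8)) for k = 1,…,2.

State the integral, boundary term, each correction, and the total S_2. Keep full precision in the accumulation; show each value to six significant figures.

The integral term ∫_8^45 ln(x) dx = 117.664.
½[f(8) + f(45)] = ½[2.07944 + 3.80666] = 2.94305.
Integral + boundary = 120.607.
k=1: B_{2}/(2)! × [f^{(1)}(45) − f^{(1)}(8)] = 1/12 × (0.0222222 − 0.125000) = -0.00856481.
Running total after k=1: 120.599.
k=2: B_{4}/(4)! × [f^{(3)}(45) − f^{(3)}(8)] = −1/720 × (2.19479e-05 − 0.00390625) = 5.39486e-06.

S_2 ≈ 120.599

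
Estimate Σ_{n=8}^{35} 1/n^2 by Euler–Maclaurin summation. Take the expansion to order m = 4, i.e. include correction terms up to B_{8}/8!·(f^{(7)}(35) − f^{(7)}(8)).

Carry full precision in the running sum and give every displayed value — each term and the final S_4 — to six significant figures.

S_4 ≈ 0.104970

The integral term ∫_8^35 1/x^2 dx = 0.0964286.
Boundary: ½(f(8) + f(35)) = ½(0.0156250 + 0.000816327) = 0.00822066.
Running total after boundary: 0.104649.
Order-1 term: 1/12 · (-4.66472e-05 − (-0.00390625)) = 0.000321634.
Running total after k=1: 0.104971.
Order-2 term: −1/720 · (-4.56952e-07 − (-0.000732422)) = -1.01662e-06.
Running total after k=2: 0.104970.
Order-3 term: 1/30240 · (-1.11907e-08 − (-0.000343323)) = 1.13529e-08.
Running total after k=3: 0.104970.
Order-4 term: −1/1209600 · (-5.11574e-10 − (-0.000300407)) = -2.48352e-10.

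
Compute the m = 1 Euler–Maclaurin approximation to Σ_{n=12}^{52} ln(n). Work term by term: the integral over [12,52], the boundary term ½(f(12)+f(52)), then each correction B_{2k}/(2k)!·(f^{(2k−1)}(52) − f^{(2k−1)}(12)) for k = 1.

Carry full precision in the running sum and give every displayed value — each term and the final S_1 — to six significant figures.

S_1 ≈ 138.859

The integral term ∫_12^52 ln(x) dx = 135.646.
½[f(12) + f(52)] = ½[2.48491 + 3.95124] = 3.21808.
So far: 138.864.
Correction k=1: B_{2}/2! · (f^{(1)}(52) − f^{(1)}(12)) = 1/12 · (0.0192308 − 0.0833333) = -0.00534188.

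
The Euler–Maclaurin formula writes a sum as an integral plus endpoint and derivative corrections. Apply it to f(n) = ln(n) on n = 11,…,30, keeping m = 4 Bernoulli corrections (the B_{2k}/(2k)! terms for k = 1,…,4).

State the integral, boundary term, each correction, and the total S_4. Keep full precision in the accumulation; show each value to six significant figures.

S_4 ≈ 59.5538

The integral term ∫_11^30 ln(x) dx = 56.6591.
Boundary: ½(f(11) + f(30)) = ½(2.39790 + 3.40120) = 2.89955.
So far: 59.5586.
k=1: B_{2}/(2)! × [f^{(1)}(30) − f^{(1)}(11)] = 1/12 × (0.0333333 − 0.0909091) = -0.00479798.
Partial sum through k=1: 59.5538.
k=2: B_{4}/(4)! × [f^{(3)}(30) − f^{(3)}(11)] = −1/720 × (7.40741e-05 − 0.00150263) = 1.98410e-06.
Partial sum through k=2: 59.5538.
k=3: B_{6}/(6)! × [f^{(5)}(30) − f^{(5)}(11)] = 1/30240 × (9.87654e-07 − 0.000149021) = -4.89529e-09.
Partial sum through k=3: 59.5538.
k=4: B_{8}/(8)! × [f^{(7)}(30) − f^{(7)}(11)] = −1/1209600 × (3.29218e-08 − 3.69474e-05) = 3.05179e-11.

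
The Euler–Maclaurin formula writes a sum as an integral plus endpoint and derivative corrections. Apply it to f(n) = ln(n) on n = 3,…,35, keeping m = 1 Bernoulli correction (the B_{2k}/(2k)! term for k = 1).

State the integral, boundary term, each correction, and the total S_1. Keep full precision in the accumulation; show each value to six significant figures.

S_1 ≈ 91.4429

Integral: ∫_3^35 ln(x) dx = 89.1413.
Boundary: ½(f(3) + f(35)) = ½(1.09861 + 3.55535) = 2.32698.
Running total after boundary: 91.4683.
k=1: B_{2}/(2)! × [f^{(1)}(35) − f^{(1)}(3)] = 1/12 × (0.0285714 − 0.333333) = -0.0253968.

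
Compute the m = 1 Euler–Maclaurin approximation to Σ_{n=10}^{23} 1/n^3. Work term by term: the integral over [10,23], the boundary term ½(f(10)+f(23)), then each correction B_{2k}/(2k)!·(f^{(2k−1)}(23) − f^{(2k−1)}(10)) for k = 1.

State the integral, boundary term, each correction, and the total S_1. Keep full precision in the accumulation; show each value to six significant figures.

S_1 ≈ 0.00462002

∫_10^23 1/x^3 dx evaluates to 0.00405482.
½[f(10) + f(23)] = ½[0.00100000 + 8.21895e-05] = 0.000541095.
Integral + boundary = 0.00459592.
k=1: B_{2}/(2)! × [f^{(1)}(23) − f^{(1)}(10)] = 1/12 × (-1.07204e-05 − (-0.000300000)) = 2.41066e-05.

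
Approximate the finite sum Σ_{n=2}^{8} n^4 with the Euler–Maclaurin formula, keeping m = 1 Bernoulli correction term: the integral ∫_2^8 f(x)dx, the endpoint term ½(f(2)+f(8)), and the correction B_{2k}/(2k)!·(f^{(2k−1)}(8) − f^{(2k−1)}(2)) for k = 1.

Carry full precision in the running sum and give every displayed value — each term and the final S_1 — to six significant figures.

∫_2^8 x^4 dx evaluates to 6547.20.
Boundary: ½(f(2) + f(8)) = ½(16.0000 + 4096.00) = 2056.00.
Running total after boundary: 8603.20.
Correction k=1: B_{2}/2! · (f^{(1)}(8) − f^{(1)}(2)) = 1/12 · (2048.00 − 32.0000) = 168.000.

S_1 ≈ 8771.20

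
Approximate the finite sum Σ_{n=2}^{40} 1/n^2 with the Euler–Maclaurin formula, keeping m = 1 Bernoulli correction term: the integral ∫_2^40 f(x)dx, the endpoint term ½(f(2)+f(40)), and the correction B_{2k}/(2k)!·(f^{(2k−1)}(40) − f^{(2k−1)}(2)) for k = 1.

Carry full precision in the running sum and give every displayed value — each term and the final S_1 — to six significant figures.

The integral term ∫_2^40 1/x^2 dx = 0.475000.
Boundary: ½(f(2) + f(40)) = ½(0.250000 + 0.000625000) = 0.125312.
Running total after boundary: 0.600313.
Correction k=1: B_{2}/2! · (f^{(1)}(40) − f^{(1)}(2)) = 1/12 · (-3.12500e-05 − (-0.250000)) = 0.0208307.

S_1 ≈ 0.621143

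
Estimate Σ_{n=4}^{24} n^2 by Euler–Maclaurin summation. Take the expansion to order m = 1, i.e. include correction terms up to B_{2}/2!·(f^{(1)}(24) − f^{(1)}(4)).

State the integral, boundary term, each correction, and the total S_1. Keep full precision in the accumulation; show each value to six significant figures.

S_1 ≈ 4886.00

The integral term ∫_4^24 x^2 dx = 4586.67.
Endpoint term: (f(4) + f(24))/2 = (16.0000 + 576.000)/2 = 296.000.
Running total after boundary: 4882.67.
Order-1 term: 1/12 · (48.0000 − 8.00000) = 3.33333.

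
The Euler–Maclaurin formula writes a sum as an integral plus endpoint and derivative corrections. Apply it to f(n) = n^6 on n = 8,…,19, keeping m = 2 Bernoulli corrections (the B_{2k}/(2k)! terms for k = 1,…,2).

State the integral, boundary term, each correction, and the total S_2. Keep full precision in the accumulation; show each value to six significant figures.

S_2 ≈ 1.52271e+08

∫_8^19 x^6 dx evaluates to 1.27396e+08.
½[f(8) + f(19)] = ½[262144 + 4.70459e+07] = 2.36540e+07.
So far: 1.51050e+08.
k=1: B_{2}/(2)! × [f^{(1)}(19) − f^{(1)}(8)] = 1/12 × (1.48566e+07 − 196608) = 1.22167e+06.
Running total after k=1: 1.52272e+08.
k=2: B_{4}/(4)! × [f^{(3)}(19) − f^{(3)}(8)] = −1/720 × (823080 − 61440.0) = -1057.83.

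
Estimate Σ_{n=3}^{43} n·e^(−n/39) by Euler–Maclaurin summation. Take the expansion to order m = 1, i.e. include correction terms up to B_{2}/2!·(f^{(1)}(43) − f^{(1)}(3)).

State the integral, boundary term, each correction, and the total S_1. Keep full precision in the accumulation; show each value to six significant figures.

Integral: ∫_3^43 x·e^(−x/39) dx = 454.929.
Boundary: ½(f(3) + f(43)) = ½(2.77788 + 14.2768) = 8.52734.
So far: 463.456.
Order-1 term: 1/12 · (-0.0340532 − 0.854733) = -0.0740655.

S_1 ≈ 463.382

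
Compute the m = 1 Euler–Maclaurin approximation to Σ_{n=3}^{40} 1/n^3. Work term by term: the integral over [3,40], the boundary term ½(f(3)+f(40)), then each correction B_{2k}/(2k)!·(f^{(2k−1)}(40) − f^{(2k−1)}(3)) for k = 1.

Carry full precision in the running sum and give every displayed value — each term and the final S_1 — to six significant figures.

Integral: ∫_3^40 1/x^3 dx = 0.0552431.
Boundary: ½(f(3) + f(40)) = ½(0.0370370 + 1.56250e-05) = 0.0185263.
So far: 0.0737694.
Order-1 term: 1/12 · (-1.17187e-06 − (-0.0370370)) = 0.00308632.

S_1 ≈ 0.0768557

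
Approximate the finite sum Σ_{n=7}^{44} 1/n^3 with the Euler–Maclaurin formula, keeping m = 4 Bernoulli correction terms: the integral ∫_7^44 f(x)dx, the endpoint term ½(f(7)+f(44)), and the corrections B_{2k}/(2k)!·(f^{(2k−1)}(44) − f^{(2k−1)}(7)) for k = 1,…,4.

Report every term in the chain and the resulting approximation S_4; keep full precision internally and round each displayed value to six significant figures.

S_4 ≈ 0.0115128

∫_7^44 1/x^3 dx evaluates to 0.00994582.
Endpoint term: (f(7) + f(44))/2 = (0.00291545 + 1.17393e-05)/2 = 0.00146360.
So far: 0.0114094.
k=1: B_{2}/(2)! × [f^{(1)}(44) − f^{(1)}(7)] = 1/12 × (-8.00406e-07 − (-0.00124948)) = 0.000104057.
Running total after k=1: 0.0115135.
k=2: B_{4}/(4)! × [f^{(3)}(44) − f^{(3)}(7)] = −1/720 × (-8.26866e-09 − (-0.000509992)) = -7.08310e-07.
Running total after k=2: 0.0115128.
k=3: B_{6}/(6)! × [f^{(5)}(44) − f^{(5)}(7)] = 1/30240 × (-1.79382e-10 − (-0.000437136)) = 1.44555e-08.
Running total after k=3: 0.0115128.
k=4: B_{8}/(8)! × [f^{(7)}(44) − f^{(7)}(7)] = −1/1209600 × (-6.67124e-12 − (-0.000642322)) = -5.31020e-10.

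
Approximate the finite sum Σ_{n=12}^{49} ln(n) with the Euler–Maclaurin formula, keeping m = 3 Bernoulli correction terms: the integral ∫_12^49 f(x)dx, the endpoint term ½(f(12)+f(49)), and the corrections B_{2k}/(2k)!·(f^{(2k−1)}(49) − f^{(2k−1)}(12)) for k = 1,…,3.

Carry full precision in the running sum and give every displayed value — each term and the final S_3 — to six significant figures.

∫_12^49 ln(x) dx evaluates to 123.880.
½[f(12) + f(49)] = ½[2.48491 + 3.89182] = 3.18836.
Integral + boundary = 127.069.
Correction k=1: B_{2}/2! · (f^{(1)}(49) − f^{(1)}(12)) = 1/12 · (0.0204082 − 0.0833333) = -0.00524376.
Running total after k=1: 127.063.
Correction k=2: B_{4}/4! · (f^{(3)}(49) − f^{(3)}(12)) = −1/720 · (1.69997e-05 − 0.00115741) = 1.58390e-06.
Running total after k=2: 127.063.
Correction k=3: B_{6}/6! · (f^{(5)}(49) − f^{(5)}(12)) = 1/30240 · (8.49632e-08 − 9.64506e-05) = -3.18669e-09.

S_3 ≈ 127.063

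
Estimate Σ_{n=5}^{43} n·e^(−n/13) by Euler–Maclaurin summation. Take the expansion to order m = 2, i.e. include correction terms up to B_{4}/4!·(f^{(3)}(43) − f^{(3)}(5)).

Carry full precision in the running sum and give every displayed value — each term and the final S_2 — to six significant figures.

Integral: ∫_5^43 x·e^(−x/13) dx = 132.642.
½[f(5) + f(43)] = ½[3.40356 + 1.57382] = 2.48869.
Integral + boundary = 135.130.
Order-1 term: 1/12 · (-0.0844628 − 0.418900) = -0.0419469.
Running total after k=1: 135.088.
Order-2 term: −1/720 · (-6.66373e-05 − 0.0105345) = 1.47238e-05.

S_2 ≈ 135.088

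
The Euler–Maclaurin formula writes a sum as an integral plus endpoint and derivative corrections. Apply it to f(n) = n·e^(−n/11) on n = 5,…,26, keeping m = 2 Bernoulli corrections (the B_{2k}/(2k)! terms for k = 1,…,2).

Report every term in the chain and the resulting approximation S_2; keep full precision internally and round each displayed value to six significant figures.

∫_5^26 x·e^(−x/11) dx evaluates to 73.4241.
Boundary: ½(f(5) + f(26)) = ½(3.17368 + 2.44602) = 2.80985.
So far: 76.2339.
Correction k=1: B_{2}/2! · (f^{(1)}(26) − f^{(1)}(5)) = 1/12 · (-0.128288 − 0.346220) = -0.0395423.
Running total after k=1: 76.1944.
Correction k=2: B_{4}/4! · (f^{(3)}(26) − f^{(3)}(5)) = −1/720 · (0.000494773 − 0.0133528) = 1.78584e-05.

S_2 ≈ 76.1944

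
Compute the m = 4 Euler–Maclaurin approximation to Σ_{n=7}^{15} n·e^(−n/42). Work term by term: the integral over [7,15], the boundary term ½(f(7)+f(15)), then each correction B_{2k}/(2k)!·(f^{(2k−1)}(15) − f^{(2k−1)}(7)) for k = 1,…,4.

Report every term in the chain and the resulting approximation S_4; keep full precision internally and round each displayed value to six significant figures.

S_4 ≈ 75.2323

∫_7^15 x·e^(−x/42) dx evaluates to 67.0433.
Boundary: ½(f(7) + f(15)) = ½(5.92537 + 10.4951) = 8.21023.
Integral + boundary = 75.2536.
Order-1 term: 1/12 · (0.449789 − 0.705401) = -0.0213010.
Running total after k=1: 75.2323.
Order-2 term: −1/720 · (0.00104826 − 0.00135962) = 4.32438e-07.
Running total after k=2: 75.2323.
Order-3 term: 1/30240 · (1.04396e-06 − 1.31482e-06) = -8.95717e-12.
Running total after k=3: 75.2323.
Order-4 term: −1/1209600 · (8.46748e-10 − 1.05379e-09) = 1.71167e-16.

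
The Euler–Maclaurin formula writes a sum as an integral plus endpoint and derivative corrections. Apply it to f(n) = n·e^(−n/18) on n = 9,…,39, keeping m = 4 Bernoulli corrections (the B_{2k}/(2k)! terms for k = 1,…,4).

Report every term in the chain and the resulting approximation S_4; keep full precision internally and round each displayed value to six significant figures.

S_4 ≈ 182.163

Integral: ∫_9^39 x·e^(−x/18) dx = 177.237.
Endpoint term: (f(9) + f(39))/2 = (5.45878 + 4.46779)/2 = 4.96329.
Running total after boundary: 182.200.
Correction k=1: B_{2}/2! · (f^{(1)}(39) − f^{(1)}(9)) = 1/12 · (-0.133652 − 0.303265) = -0.0364098.
Partial sum through k=1: 182.163.
Correction k=2: B_{4}/4! · (f^{(3)}(39) − f^{(3)}(9)) = −1/720 · (0.000294647 − 0.00468002) = 6.09080e-06.
Partial sum through k=2: 182.163.
Correction k=3: B_{6}/6! · (f^{(5)}(39) − f^{(5)}(9)) = 1/30240 · (3.09198e-06 − 2.60001e-05) = -7.57544e-10.
Partial sum through k=3: 182.163.
Correction k=4: B_{8}/8! · (f^{(7)}(39) − f^{(7)}(9)) = −1/1209600 · (1.62795e-08 − 1.15913e-07) = 8.23688e-14.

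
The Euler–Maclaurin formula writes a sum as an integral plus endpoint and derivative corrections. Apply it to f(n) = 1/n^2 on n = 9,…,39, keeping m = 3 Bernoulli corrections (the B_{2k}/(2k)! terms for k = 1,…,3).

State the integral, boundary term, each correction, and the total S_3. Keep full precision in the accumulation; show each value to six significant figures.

S_3 ≈ 0.0921969

The integral term ∫_9^39 1/x^2 dx = 0.0854701.
Boundary: ½(f(9) + f(39)) = ½(0.0123457 + 0.000657462) = 0.00650157.
So far: 0.0919717.
k=1: B_{2}/(2)! × [f^{(1)}(39) − f^{(1)}(9)] = 1/12 × (-3.37160e-05 − (-0.00274348)) = 0.000225814.
After k=1: 0.0921975.
k=2: B_{4}/(4)! × [f^{(3)}(39) − f^{(3)}(9)] = −1/720 × (-2.66004e-07 − (-0.000406442)) = -5.64133e-07.
After k=2: 0.0921969.
k=3: B_{6}/(6)! × [f^{(5)}(39) − f^{(5)}(9)] = 1/30240 × (-5.24663e-09 − (-0.000150534)) = 4.97781e-09.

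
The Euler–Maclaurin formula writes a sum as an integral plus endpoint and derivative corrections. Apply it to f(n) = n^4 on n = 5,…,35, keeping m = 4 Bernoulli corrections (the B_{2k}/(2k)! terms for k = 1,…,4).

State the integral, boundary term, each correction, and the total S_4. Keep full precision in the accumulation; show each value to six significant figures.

S_4 ≈ 1.12686e+07

∫_5^35 x^4 dx evaluates to 1.05038e+07.
½[f(5) + f(35)] = ½[625.000 + 1.50062e+06] = 750625.
Integral + boundary = 1.12544e+07.
k=1: B_{2}/(2)! × [f^{(1)}(35) − f^{(1)}(5)] = 1/12 × (171500 − 500.000) = 14250.0.
After k=1: 1.12686e+07.
k=2: B_{4}/(4)! × [f^{(3)}(35) − f^{(3)}(5)] = −1/720 × (840.000 − 120.000) = -1.00000.
After k=2: 1.12686e+07.
k=3: B_{6}/(6)! × [f^{(5)}(35) − f^{(5)}(5)] = 1/30240 × (0.00000 − 0.00000) = 0.00000.
After k=3: 1.12686e+07.
k=4: B_{8}/(8)! × [f^{(7)}(35) − f^{(7)}(5)] = −1/1209600 × (0.00000 − 0.00000) = 0.00000.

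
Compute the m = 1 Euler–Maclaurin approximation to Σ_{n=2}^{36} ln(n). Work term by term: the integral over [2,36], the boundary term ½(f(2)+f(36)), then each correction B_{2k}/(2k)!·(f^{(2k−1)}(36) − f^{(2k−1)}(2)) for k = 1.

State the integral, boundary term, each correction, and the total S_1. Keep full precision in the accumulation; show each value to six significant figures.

S_1 ≈ 95.7194

∫_2^36 ln(x) dx evaluates to 93.6204.
½[f(2) + f(36)] = ½[0.693147 + 3.58352] = 2.13833.
So far: 95.7587.
Order-1 term: 1/12 · (0.0277778 − 0.500000) = -0.0393519.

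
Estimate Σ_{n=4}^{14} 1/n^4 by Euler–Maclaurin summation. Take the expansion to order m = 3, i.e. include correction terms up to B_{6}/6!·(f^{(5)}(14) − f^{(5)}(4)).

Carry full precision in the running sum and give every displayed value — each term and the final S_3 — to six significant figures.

The integral term ∫_4^14 1/x^4 dx = 0.00508686.
Endpoint term: (f(4) + f(14))/2 = (0.00390625 + 2.60308e-05)/2 = 0.00196614.
Integral + boundary = 0.00705300.
Order-1 term: 1/12 · (-7.43738e-06 − (-0.00390625)) = 0.000324901.
After k=1: 0.00737790.
Order-2 term: −1/720 · (-1.13837e-06 − (-0.00732422)) = -1.01709e-05.
After k=2: 0.00736773.
Order-3 term: 1/30240 · (-3.25250e-07 − (-0.0256348)) = 8.47700e-07.

S_3 ≈ 0.00736857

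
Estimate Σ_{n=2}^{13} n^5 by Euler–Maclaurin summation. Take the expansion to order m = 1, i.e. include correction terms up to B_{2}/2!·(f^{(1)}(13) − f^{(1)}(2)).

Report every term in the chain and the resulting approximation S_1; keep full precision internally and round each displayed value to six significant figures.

∫_2^13 x^5 dx evaluates to 804458.
Endpoint term: (f(2) + f(13))/2 = (32.0000 + 371293)/2 = 185662.
Running total after boundary: 990120.
k=1: B_{2}/(2)! × [f^{(1)}(13) − f^{(1)}(2)] = 1/12 × (142805 − 80.0000) = 11893.8.

S_1 ≈ 1.00201e+06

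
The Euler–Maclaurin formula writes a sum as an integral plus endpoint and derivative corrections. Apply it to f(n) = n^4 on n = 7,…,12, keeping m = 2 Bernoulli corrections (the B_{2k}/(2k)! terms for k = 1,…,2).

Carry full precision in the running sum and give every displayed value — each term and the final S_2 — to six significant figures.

Integral: ∫_7^12 x^4 dx = 46405.0.
Endpoint term: (f(7) + f(12))/2 = (2401.00 + 20736.0)/2 = 11568.5.
Integral + boundary = 57973.5.
Order-1 term: 1/12 · (6912.00 − 1372.00) = 461.667.
After k=1: 58435.2.
Order-2 term: −1/720 · (288.000 − 168.000) = -0.166667.

S_2 ≈ 58435.0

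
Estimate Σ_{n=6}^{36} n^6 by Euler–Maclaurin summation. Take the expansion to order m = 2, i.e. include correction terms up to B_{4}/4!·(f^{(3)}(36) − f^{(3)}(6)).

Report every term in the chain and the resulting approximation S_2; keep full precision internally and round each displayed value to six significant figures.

The integral term ∫_6^36 x^6 dx = 1.11948e+10.
½[f(6) + f(36)] = ½[46656.0 + 2.17678e+09] = 1.08841e+09.
Running total after boundary: 1.22833e+10.
Correction k=1: B_{2}/2! · (f^{(1)}(36) − f^{(1)}(6)) = 1/12 · (3.62797e+08 − 46656.0) = 3.02292e+07.
Partial sum through k=1: 1.23135e+10.
Correction k=2: B_{4}/4! · (f^{(3)}(36) − f^{(3)}(6)) = −1/720 · (5.59872e+06 − 25920.0) = -7740.00.

S_2 ≈ 1.23135e+10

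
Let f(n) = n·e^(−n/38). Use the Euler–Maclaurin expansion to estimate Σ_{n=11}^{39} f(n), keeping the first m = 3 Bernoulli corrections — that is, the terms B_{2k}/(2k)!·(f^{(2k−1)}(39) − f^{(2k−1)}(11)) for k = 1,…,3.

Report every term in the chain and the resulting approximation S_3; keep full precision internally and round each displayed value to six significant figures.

S_3 ≈ 356.602

The integral term ∫_11^39 x·e^(−x/38) dx = 345.542.
Boundary: ½(f(11) + f(39)) = ½(8.23523 + 13.9747) = 11.1049.
Running total after boundary: 356.647.
k=1: B_{2}/(2)! × [f^{(1)}(39) − f^{(1)}(11)] = 1/12 × (-0.00942960 − 0.531941) = -0.0451142.
After k=1: 356.602.
k=2: B_{4}/(4)! × [f^{(3)}(39) − f^{(3)}(11)] = −1/720 × (0.000489764 − 0.00140530) = 1.27158e-06.
After k=2: 356.602.
k=3: B_{6}/(6)! × [f^{(5)}(39) − f^{(5)}(11)] = 1/30240 × (6.82866e-07 − 1.69129e-06) = -3.33474e-11.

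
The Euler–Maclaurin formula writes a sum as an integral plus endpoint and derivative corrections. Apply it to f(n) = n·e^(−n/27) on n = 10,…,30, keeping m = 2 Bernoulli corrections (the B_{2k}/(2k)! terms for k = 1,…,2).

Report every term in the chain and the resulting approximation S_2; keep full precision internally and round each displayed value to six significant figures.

S_2 ≈ 191.511

The integral term ∫_10^30 x·e^(−x/27) dx = 183.160.
Boundary: ½(f(10) + f(30)) = ½(6.90479 + 9.87579) = 8.39029.
So far: 191.550.
k=1: B_{2}/(2)! × [f^{(1)}(30) − f^{(1)}(10)] = 1/12 × (-0.0365770 − 0.434746) = -0.0392769.
Partial sum through k=1: 191.511.
k=2: B_{4}/(4)! × [f^{(3)}(30) − f^{(3)}(10)] = −1/720 × (0.000852962 − 0.00249068) = 2.27460e-06.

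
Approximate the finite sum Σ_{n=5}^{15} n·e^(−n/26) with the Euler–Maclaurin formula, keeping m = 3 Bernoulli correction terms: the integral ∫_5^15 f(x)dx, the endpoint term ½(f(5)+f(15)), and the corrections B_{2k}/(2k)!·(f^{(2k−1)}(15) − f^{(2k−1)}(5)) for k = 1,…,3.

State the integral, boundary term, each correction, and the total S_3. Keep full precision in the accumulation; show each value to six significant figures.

S_3 ≈ 72.5408

∫_5^15 x·e^(−x/26) dx evaluates to 66.3017.
Endpoint term: (f(5) + f(15))/2 = (4.12526 + 8.42436)/2 = 6.27481.
Integral + boundary = 72.5765.
Correction k=1: B_{2}/2! · (f^{(1)}(15) − f^{(1)}(5)) = 1/12 · (0.237610 − 0.666389) = -0.0357316.
After k=1: 72.5408.
Correction k=2: B_{4}/4! · (f^{(3)}(15) − f^{(3)}(5)) = −1/720 · (0.00201310 − 0.00342677) = 1.96342e-06.
After k=2: 72.5408.
Correction k=3: B_{6}/6! · (f^{(5)}(15) − f^{(5)}(5)) = 1/30240 · (5.43596e-06 − 8.68011e-06) = -1.07280e-10.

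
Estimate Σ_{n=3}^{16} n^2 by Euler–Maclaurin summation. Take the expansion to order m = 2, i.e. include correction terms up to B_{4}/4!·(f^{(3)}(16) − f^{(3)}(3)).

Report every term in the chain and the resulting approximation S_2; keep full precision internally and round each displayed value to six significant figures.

S_2 ≈ 1491.00

∫_3^16 x^2 dx evaluates to 1356.33.
½[f(3) + f(16)] = ½[9.00000 + 256.000] = 132.500.
Running total after boundary: 1488.83.
Order-1 term: 1/12 · (32.0000 − 6.00000) = 2.16667.
After k=1: 1491.00.
Order-2 term: −1/720 · (0.00000 − 0.00000) = 0.00000.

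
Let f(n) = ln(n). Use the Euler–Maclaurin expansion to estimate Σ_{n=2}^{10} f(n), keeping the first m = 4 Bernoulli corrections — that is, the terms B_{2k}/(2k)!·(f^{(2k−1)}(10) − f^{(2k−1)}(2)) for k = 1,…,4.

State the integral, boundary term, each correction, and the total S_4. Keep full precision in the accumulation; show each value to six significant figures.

∫_2^10 ln(x) dx evaluates to 13.6396.
½[f(2) + f(10)] = ½[0.693147 + 2.30259] = 1.49787.
Integral + boundary = 15.1374.
k=1: B_{2}/(2)! × [f^{(1)}(10) − f^{(1)}(2)] = 1/12 × (0.100000 − 0.500000) = -0.0333333.
Running total after k=1: 15.1041.
k=2: B_{4}/(4)! × [f^{(3)}(10) − f^{(3)}(2)] = −1/720 × (0.00200000 − 0.250000) = 0.000344444.
Running total after k=2: 15.1044.
k=3: B_{6}/(6)! × [f^{(5)}(10) − f^{(5)}(2)] = 1/30240 × (0.000240000 − 0.750000) = -2.47937e-05.
Running total after k=3: 15.1044.
k=4: B_{8}/(8)! × [f^{(7)}(10) − f^{(7)}(2)] = −1/1209600 × (7.20000e-05 − 5.62500) = 4.65024e-06.

S_4 ≈ 15.1044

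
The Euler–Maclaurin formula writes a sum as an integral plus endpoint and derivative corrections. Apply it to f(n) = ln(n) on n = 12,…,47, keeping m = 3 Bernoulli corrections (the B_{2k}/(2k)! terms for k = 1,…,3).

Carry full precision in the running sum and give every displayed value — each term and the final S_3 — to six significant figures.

Integral: ∫_12^47 ln(x) dx = 116.138.
Endpoint term: (f(12) + f(47))/2 = (2.48491 + 3.85015)/2 = 3.16753.
Running total after boundary: 119.306.
Correction k=1: B_{2}/2! · (f^{(1)}(47) − f^{(1)}(12)) = 1/12 · (0.0212766 − 0.0833333) = -0.00517139.
Running total after k=1: 119.300.
Correction k=2: B_{4}/4! · (f^{(3)}(47) − f^{(3)}(12)) = −1/720 · (1.92636e-05 − 0.00115741) = 1.58076e-06.
Running total after k=2: 119.300.
Correction k=3: B_{6}/6! · (f^{(5)}(47) − f^{(5)}(12)) = 1/30240 · (1.04646e-07 − 9.64506e-05) = -3.18604e-09.

S_3 ≈ 119.300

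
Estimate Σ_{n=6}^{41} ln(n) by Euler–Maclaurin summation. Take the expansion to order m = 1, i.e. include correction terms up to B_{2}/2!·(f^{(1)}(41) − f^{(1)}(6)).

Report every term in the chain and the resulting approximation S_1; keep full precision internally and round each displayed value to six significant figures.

S_1 ≈ 109.247

Integral: ∫_6^41 ln(x) dx = 106.506.
½[f(6) + f(41)] = ½[1.79176 + 3.71357] = 2.75267.
Running total after boundary: 109.259.
k=1: B_{2}/(2)! × [f^{(1)}(41) − f^{(1)}(6)] = 1/12 × (0.0243902 − 0.166667) = -0.0118564.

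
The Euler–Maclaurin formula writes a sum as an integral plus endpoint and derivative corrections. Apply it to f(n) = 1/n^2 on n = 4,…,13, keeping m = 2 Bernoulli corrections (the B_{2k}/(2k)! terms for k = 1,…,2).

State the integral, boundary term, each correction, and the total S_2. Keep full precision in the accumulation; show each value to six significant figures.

∫_4^13 1/x^2 dx evaluates to 0.173077.
Boundary: ½(f(4) + f(13)) = ½(0.0625000 + 0.00591716) = 0.0342086.
Running total after boundary: 0.207286.
k=1: B_{2}/(2)! × [f^{(1)}(13) − f^{(1)}(4)] = 1/12 × (-0.000910332 − (-0.0312500)) = 0.00252831.
Running total after k=1: 0.209814.
k=2: B_{4}/(4)! × [f^{(3)}(13) − f^{(3)}(4)] = −1/720 × (-6.46390e-05 − (-0.0234375)) = -3.24623e-05.

S_2 ≈ 0.209781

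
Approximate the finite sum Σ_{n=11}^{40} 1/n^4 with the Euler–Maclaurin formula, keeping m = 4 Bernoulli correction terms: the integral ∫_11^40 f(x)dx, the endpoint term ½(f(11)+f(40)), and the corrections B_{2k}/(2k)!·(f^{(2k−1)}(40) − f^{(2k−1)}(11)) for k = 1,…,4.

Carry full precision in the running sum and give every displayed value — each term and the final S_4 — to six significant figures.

∫_11^40 1/x^4 dx evaluates to 0.000245230.
Endpoint term: (f(11) + f(40))/2 = (6.83013e-05 + 3.90625e-07)/2 = 3.43460e-05.
Integral + boundary = 0.000279576.
Correction k=1: B_{2}/2! · (f^{(1)}(40) − f^{(1)}(11)) = 1/12 · (-3.90625e-08 − (-2.48369e-05)) = 2.06648e-06.
After k=1: 0.000281642.
Correction k=2: B_{4}/4! · (f^{(3)}(40) − f^{(3)}(11)) = −1/720 · (-7.32422e-10 − (-6.15790e-06)) = -8.55162e-09.
After k=2: 0.000281634.
Correction k=3: B_{6}/6! · (f^{(5)}(40) − f^{(5)}(11)) = 1/30240 · (-2.56348e-11 − (-2.84994e-06)) = 9.42431e-11.
After k=3: 0.000281634.
Correction k=4: B_{8}/8! · (f^{(7)}(40) − f^{(7)}(11)) = −1/1209600 · (-1.44196e-12 − (-2.11979e-06)) = -1.75247e-12.

S_4 ≈ 0.000281634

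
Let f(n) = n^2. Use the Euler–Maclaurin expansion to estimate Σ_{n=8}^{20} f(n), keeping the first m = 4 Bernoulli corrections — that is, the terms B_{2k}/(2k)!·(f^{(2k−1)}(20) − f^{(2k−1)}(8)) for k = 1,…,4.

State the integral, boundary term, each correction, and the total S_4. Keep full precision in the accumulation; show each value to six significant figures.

The integral term ∫_8^20 x^2 dx = 2496.00.
Endpoint term: (f(8) + f(20))/2 = (64.0000 + 400.000)/2 = 232.000.
Integral + boundary = 2728.00.
k=1: B_{2}/(2)! × [f^{(1)}(20) − f^{(1)}(8)] = 1/12 × (40.0000 − 16.0000) = 2.00000.
After k=1: 2730.00.
k=2: B_{4}/(4)! × [f^{(3)}(20) − f^{(3)}(8)] = −1/720 × (0.00000 − 0.00000) = 0.00000.
After k=2: 2730.00.
k=3: B_{6}/(6)! × [f^{(5)}(20) − f^{(5)}(8)] = 1/30240 × (0.00000 − 0.00000) = 0.00000.
After k=3: 2730.00.
k=4: B_{8}/(8)! × [f^{(7)}(20) − f^{(7)}(8)] = −1/1209600 × (0.00000 − 0.00000) = 0.00000.

S_4 ≈ 2730.00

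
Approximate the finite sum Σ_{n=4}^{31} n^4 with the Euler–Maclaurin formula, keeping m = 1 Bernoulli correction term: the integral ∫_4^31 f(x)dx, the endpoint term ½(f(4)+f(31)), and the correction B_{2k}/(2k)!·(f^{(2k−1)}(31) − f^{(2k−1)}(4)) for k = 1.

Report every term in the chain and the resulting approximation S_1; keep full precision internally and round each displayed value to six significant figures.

The integral term ∫_4^31 x^4 dx = 5.72563e+06.
Boundary: ½(f(4) + f(31)) = ½(256.000 + 923521) = 461888.
So far: 6.18751e+06.
Correction k=1: B_{2}/2! · (f^{(1)}(31) − f^{(1)}(4)) = 1/12 · (119164 − 256.000) = 9909.00.

S_1 ≈ 6.19742e+06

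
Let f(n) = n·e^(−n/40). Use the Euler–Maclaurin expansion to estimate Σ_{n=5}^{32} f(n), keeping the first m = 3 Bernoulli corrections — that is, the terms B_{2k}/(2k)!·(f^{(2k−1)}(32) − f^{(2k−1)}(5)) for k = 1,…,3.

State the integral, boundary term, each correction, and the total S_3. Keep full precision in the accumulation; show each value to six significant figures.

The integral term ∫_5^32 x·e^(−x/40) dx = 294.427.
Endpoint term: (f(5) + f(32))/2 = (4.41248 + 14.3785)/2 = 9.39551.
Running total after boundary: 303.823.
Order-1 term: 1/12 · (0.0898658 − 0.772185) = -0.0568599.
Partial sum through k=1: 303.766.
Order-2 term: −1/720 · (0.000617827 − 0.00158574) = 1.34432e-06.
Partial sum through k=2: 303.766.
Order-3 term: 1/30240 · (7.37180e-07 − 1.68054e-06) = -3.11956e-11.

S_3 ≈ 303.766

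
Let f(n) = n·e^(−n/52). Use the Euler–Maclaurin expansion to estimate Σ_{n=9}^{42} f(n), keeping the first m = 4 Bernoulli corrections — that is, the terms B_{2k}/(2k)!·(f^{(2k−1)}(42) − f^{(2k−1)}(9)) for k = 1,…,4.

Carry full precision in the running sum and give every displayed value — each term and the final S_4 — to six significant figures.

S_4 ≈ 501.491

The integral term ∫_9^42 x·e^(−x/52) dx = 488.393.
Endpoint term: (f(9) + f(42))/2 = (7.56966 + 18.7272)/2 = 13.1484.
Running total after boundary: 501.542.
Order-1 term: 1/12 · (0.0857473 − 0.695503) = -0.0508129.
After k=1: 501.491.
Order-2 term: −1/720 · (0.000361508 − 0.000879308) = 7.19166e-07.
After k=2: 501.491.
Order-3 term: 1/30240 · (2.55660e-07 − 5.55253e-07) = -9.90715e-12.
After k=3: 501.491.
Order-4 term: −1/1209600 · (1.39655e-10 − 2.90428e-10) = 1.24647e-16.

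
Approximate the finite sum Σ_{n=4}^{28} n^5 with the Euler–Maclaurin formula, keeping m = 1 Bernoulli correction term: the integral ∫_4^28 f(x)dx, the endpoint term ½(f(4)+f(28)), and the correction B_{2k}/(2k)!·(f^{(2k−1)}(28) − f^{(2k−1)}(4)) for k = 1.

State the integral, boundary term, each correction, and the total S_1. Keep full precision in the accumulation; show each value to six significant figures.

∫_4^28 x^5 dx evaluates to 8.03144e+07.
½[f(4) + f(28)] = ½[1024.00 + 1.72104e+07] = 8.60570e+06.
So far: 8.89201e+07.
Correction k=1: B_{2}/2! · (f^{(1)}(28) − f^{(1)}(4)) = 1/12 · (3.07328e+06 − 1280.00) = 256000.

S_1 ≈ 8.91761e+07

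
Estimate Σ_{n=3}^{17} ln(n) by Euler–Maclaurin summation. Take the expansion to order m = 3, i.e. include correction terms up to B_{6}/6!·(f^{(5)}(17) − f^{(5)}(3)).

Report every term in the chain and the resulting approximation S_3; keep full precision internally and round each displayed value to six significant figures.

∫_3^17 ln(x) dx evaluates to 30.8688.
½[f(3) + f(17)] = ½[1.09861 + 2.83321] = 1.96591.
Running total after boundary: 32.8347.
Order-1 term: 1/12 · (0.0588235 − 0.333333) = -0.0228758.
Partial sum through k=1: 32.8118.
Order-2 term: −1/720 · (0.000407083 − 0.0740741) = 0.000102315.
Partial sum through k=2: 32.8119.
Order-3 term: 1/30240 · (1.69031e-05 − 0.0987654) = -3.26549e-06.

S_3 ≈ 32.8119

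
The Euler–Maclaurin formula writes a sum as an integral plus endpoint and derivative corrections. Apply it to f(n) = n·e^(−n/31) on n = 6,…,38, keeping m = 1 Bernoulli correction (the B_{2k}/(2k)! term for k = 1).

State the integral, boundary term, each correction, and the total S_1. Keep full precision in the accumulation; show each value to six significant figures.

S_1 ≈ 325.309

Integral: ∫_6^38 x·e^(−x/31) dx = 317.321.
Endpoint term: (f(6) + f(38))/2 = (4.94418 + 11.1538)/2 = 8.04899.
Integral + boundary = 325.370.
Correction k=1: B_{2}/2! · (f^{(1)}(38) − f^{(1)}(6)) = 1/12 · (-0.0662789 − 0.664540) = -0.0609016.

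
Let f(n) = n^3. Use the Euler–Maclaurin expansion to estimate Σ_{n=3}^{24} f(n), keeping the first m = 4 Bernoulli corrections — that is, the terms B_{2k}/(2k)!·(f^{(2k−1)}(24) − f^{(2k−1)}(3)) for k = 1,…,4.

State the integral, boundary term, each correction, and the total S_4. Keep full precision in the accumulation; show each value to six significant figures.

S_4 ≈ 89991.0

The integral term ∫_3^24 x^3 dx = 82923.8.
Boundary: ½(f(3) + f(24)) = ½(27.0000 + 13824.0) = 6925.50.
Running total after boundary: 89849.2.
Order-1 term: 1/12 · (1728.00 − 27.0000) = 141.750.
Running total after k=1: 89991.0.
Order-2 term: −1/720 · (6.00000 − 6.00000) = 0.00000.
Running total after k=2: 89991.0.
Order-3 term: 1/30240 · (0.00000 − 0.00000) = 0.00000.
Running total after k=3: 89991.0.
Order-4 term: −1/1209600 · (0.00000 − 0.00000) = 0.00000.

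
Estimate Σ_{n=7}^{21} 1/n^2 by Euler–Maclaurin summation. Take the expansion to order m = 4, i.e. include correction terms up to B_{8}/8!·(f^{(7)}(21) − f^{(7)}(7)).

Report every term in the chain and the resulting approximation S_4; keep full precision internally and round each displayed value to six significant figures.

S_4 ≈ 0.107042

∫_7^21 1/x^2 dx evaluates to 0.0952381.
½[f(7) + f(21)] = ½[0.0204082 + 0.00226757] = 0.0113379.
So far: 0.106576.
Order-1 term: 1/12 · (-0.000215959 − (-0.00583090)) = 0.000467912.
Running total after k=1: 0.107044.
Order-2 term: −1/720 · (-5.87645e-06 − (-0.00142798)) = -1.97514e-06.
Running total after k=2: 0.107042.
Order-3 term: 1/30240 · (-3.99758e-07 − (-0.000874271)) = 2.88979e-08.
Running total after k=3: 0.107042.
Order-4 term: −1/1209600 · (-5.07630e-08 − (-0.000999167)) = -8.25989e-10.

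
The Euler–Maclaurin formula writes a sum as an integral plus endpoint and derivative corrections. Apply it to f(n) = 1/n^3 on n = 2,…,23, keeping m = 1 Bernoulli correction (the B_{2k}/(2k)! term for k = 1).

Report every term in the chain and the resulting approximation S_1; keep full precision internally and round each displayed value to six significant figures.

S_1 ≈ 0.202220

The integral term ∫_2^23 1/x^3 dx = 0.124055.
½[f(2) + f(23)] = ½[0.125000 + 8.21895e-05] = 0.0625411.
Integral + boundary = 0.186596.
Correction k=1: B_{2}/2! · (f^{(1)}(23) − f^{(1)}(2)) = 1/12 · (-1.07204e-05 − (-0.187500)) = 0.0156241.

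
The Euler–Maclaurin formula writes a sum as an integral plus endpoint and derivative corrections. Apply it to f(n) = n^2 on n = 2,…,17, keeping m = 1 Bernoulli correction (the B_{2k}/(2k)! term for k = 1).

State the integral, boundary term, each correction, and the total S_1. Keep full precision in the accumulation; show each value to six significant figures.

The integral term ∫_2^17 x^2 dx = 1635.00.
Boundary: ½(f(2) + f(17)) = ½(4.00000 + 289.000) = 146.500.
So far: 1781.50.
Correction k=1: B_{2}/2! · (f^{(1)}(17) − f^{(1)}(2)) = 1/12 · (34.0000 − 4.00000) = 2.50000.

S_1 ≈ 1784.00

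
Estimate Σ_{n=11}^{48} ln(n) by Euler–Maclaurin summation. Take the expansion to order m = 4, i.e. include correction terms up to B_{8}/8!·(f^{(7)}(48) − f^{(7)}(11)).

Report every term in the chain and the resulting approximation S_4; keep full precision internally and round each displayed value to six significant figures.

S_4 ≈ 125.570

Integral: ∫_11^48 ln(x) dx = 122.441.
½[f(11) + f(48)] = ½[2.39790 + 3.87120] = 3.13455.
Running total after boundary: 125.575.
Order-1 term: 1/12 · (0.0208333 − 0.0909091) = -0.00583965.
After k=1: 125.570.
Order-2 term: −1/720 · (1.80845e-05 − 0.00150263) = 2.06187e-06.
After k=2: 125.570.
Order-3 term: 1/30240 · (9.41901e-08 − 0.000149021) = -4.92483e-09.
After k=3: 125.570.
Order-4 term: −1/1209600 · (1.22643e-09 − 3.69474e-05) = 3.05441e-11.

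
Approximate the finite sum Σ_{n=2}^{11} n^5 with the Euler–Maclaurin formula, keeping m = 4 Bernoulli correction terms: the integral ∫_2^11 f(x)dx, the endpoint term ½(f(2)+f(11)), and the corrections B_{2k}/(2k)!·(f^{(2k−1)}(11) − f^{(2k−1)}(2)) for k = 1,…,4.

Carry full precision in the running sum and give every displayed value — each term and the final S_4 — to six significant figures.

Integral: ∫_2^11 x^5 dx = 295250.
Boundary: ½(f(2) + f(11)) = ½(32.0000 + 161051) = 80541.5.
Running total after boundary: 375791.
k=1: B_{2}/(2)! × [f^{(1)}(11) − f^{(1)}(2)] = 1/12 × (73205.0 − 80.0000) = 6093.75.
Partial sum through k=1: 381885.
k=2: B_{4}/(4)! × [f^{(3)}(11) − f^{(3)}(2)] = −1/720 × (7260.00 − 240.000) = -9.75000.
Partial sum through k=2: 381875.
k=3: B_{6}/(6)! × [f^{(5)}(11) − f^{(5)}(2)] = 1/30240 × (120.000 − 120.000) = 0.00000.
Partial sum through k=3: 381875.
k=4: B_{8}/(8)! × [f^{(7)}(11) − f^{(7)}(2)] = −1/1209600 × (0.00000 − 0.00000) = 0.00000.

S_4 ≈ 381875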